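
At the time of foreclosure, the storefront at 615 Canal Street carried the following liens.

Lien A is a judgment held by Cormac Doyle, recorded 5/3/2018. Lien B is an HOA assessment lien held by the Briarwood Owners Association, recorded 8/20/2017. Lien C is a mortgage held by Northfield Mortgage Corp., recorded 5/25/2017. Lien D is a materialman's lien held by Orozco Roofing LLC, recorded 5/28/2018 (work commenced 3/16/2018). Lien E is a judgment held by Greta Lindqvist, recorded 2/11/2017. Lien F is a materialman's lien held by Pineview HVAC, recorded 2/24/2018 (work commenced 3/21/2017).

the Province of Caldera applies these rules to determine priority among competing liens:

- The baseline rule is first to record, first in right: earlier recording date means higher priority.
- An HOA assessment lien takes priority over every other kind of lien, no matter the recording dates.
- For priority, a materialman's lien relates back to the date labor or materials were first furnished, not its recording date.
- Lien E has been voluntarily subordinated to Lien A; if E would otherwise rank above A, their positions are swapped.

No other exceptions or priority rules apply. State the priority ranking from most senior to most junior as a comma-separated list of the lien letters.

Effective dates after the stated exceptions: D relates back to 3/16/2018 (work commenced); F's effective date is 3/21/2017, when work began.
B is an HOA assessment lien and takes priority over every other lien.
Remaining liens by effective date: E (2/11/2017), F (3/21/2017), C (5/25/2017), D (3/16/2018), A (5/3/2018).
Because E would otherwise rank above A, the subordination swaps them.

B, A, F, C, D, E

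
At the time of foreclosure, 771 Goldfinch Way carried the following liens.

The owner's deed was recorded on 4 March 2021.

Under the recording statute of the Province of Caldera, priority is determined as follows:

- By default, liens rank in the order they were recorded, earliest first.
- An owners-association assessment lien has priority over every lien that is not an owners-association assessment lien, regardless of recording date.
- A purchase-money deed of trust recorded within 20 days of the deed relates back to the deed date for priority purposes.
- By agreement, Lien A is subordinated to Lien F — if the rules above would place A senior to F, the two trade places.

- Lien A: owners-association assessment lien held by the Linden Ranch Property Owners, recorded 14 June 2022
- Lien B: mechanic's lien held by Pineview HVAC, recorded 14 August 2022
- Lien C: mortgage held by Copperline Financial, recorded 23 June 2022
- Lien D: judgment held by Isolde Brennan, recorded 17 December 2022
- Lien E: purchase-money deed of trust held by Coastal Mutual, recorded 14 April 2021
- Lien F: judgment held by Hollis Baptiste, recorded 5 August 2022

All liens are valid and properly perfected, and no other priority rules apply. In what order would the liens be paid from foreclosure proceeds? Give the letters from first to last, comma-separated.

Effective dates: E was recorded 41 days after the deed, outside the 20-day window, so it keeps its recording date.
As an owners-association assessment lien, A is senior to every other lien.
The other liens, earliest effective date first: E (14 April 2021), C (23 June 2022), F (5 August 2022), B (14 August 2022), D (17 December 2022).
The subordination applies — A was senior to F — so A and F swap.

F, E, C, A, B, D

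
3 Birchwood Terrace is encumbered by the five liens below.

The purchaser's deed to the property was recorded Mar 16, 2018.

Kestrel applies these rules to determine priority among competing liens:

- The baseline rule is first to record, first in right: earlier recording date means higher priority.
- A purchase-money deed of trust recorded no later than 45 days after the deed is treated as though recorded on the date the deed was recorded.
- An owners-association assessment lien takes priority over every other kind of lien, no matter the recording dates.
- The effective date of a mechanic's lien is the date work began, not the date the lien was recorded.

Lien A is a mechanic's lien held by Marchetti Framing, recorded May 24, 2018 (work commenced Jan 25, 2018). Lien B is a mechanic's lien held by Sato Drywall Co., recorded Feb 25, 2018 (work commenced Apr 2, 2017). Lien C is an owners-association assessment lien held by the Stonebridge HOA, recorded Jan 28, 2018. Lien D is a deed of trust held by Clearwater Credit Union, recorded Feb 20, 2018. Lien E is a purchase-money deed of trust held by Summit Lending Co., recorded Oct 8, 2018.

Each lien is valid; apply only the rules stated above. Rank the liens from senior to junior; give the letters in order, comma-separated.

C, B, A, D, E

First, effective dates: A is treated as recorded Jan 25, 2018, the work-commencement date; B is treated as recorded Apr 2, 2017, the work-commencement date; E was recorded 206 days after the deed, outside the 45-day window, so it keeps its recording date.
As an owners-association assessment lien, C is senior to every other lien.
The other liens, earliest effective date first: B (Apr 2, 2017), A (Jan 25, 2018), D (Feb 20, 2018), E (Oct 8, 2018).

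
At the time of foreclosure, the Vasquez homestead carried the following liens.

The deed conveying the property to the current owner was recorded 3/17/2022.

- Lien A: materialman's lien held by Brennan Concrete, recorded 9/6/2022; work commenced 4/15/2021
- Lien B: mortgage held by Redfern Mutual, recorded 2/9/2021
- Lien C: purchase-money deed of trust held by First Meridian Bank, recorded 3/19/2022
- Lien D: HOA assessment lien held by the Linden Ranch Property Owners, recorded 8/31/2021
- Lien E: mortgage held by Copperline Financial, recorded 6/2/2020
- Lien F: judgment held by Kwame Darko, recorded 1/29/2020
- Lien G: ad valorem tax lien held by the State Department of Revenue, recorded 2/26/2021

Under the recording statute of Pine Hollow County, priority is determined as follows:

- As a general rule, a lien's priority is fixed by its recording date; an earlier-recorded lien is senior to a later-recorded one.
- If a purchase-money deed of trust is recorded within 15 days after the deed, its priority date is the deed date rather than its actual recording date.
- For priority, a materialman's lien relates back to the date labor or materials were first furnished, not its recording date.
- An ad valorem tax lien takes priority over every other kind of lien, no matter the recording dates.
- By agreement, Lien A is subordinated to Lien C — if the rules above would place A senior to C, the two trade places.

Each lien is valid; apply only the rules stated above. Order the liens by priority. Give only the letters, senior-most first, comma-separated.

G, F, E, B, C, D, A

First, effective dates: A relates back to 4/15/2021 (work commenced); C relates back to the deed date 3/17/2022.
As an ad valorem tax lien, G is senior to every other lien.
The other liens, earliest effective date first: F (1/29/2020), E (6/2/2020), B (2/9/2021), A (4/15/2021), D (8/31/2021), C (3/17/2022).
A would otherwise be senior to C, so under the subordination agreement A and C exchange positions.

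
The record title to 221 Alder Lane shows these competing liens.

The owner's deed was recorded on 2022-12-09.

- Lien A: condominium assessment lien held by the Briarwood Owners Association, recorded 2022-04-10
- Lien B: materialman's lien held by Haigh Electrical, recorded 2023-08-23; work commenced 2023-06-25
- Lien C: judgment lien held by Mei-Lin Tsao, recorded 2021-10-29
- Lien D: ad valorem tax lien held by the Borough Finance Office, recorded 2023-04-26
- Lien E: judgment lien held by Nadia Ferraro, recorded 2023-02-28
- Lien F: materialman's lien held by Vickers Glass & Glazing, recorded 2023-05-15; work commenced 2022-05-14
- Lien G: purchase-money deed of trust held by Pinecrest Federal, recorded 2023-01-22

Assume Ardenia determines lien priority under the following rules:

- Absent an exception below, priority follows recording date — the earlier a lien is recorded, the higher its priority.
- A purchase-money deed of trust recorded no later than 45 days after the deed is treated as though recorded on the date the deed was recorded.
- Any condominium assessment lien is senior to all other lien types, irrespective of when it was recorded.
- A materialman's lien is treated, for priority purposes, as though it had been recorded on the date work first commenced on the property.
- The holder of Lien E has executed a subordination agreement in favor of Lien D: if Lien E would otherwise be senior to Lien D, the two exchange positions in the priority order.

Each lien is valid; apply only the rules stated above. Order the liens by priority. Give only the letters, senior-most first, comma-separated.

A, C, F, G, D, E, B

First, effective dates: B relates back to 2023-06-25 (work commenced); F's effective date is 2022-05-14, when work began; G was recorded within the 45-day window, so its effective date is the deed date 2022-12-09.
A is a condominium assessment lien, so it outranks all other liens regardless of date.
Remaining liens by effective date: C (2021-10-29), F (2022-05-14), G (2022-12-09), E (2023-02-28), D (2023-04-26), B (2023-06-25).
E would otherwise be senior to D, so under the subordination agreement E and D exchange positions.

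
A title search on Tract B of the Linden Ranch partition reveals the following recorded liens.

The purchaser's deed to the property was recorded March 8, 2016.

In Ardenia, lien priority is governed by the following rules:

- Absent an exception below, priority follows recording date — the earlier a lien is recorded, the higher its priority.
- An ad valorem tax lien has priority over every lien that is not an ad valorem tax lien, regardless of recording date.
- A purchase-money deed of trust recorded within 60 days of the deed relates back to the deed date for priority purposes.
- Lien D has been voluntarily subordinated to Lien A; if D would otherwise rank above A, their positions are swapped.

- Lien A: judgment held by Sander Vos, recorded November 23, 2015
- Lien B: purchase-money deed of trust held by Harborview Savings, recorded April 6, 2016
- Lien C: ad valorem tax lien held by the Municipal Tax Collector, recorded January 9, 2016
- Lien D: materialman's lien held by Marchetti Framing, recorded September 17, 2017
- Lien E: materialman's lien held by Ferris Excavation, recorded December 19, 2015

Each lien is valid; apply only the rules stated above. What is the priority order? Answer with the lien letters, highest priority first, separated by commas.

Adjusting effective dates: B's effective date is the deed date, March 8, 2016.
C is an ad valorem tax lien, so it outranks all other liens regardless of date.
Remaining liens by effective date: A (November 23, 2015), E (December 19, 2015), B (March 8, 2016), D (September 17, 2017).
D already ranks below A; the subordination has no effect.

C, A, E, B, D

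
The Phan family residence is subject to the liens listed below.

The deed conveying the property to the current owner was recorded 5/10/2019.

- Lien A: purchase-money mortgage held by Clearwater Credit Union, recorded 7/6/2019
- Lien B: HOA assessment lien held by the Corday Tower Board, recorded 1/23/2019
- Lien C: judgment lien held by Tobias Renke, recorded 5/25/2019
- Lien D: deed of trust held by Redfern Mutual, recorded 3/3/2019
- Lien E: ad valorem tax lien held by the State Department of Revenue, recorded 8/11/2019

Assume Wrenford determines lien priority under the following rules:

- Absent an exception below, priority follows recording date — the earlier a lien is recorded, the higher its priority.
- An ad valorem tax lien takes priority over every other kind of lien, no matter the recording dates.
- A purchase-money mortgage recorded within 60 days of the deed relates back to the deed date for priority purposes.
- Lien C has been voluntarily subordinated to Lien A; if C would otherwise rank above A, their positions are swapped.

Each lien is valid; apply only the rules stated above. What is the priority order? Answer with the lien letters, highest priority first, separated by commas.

Effective dates after the stated exceptions: A's effective date is the deed date, 5/10/2019.
E, as an ad valorem tax lien, has superpriority and ranks first.
Remaining liens by effective date: B (1/23/2019), D (3/3/2019), A (5/10/2019), C (5/25/2019).
Since C is not senior to A, the subordination leaves the order unchanged.

E, B, D, A, C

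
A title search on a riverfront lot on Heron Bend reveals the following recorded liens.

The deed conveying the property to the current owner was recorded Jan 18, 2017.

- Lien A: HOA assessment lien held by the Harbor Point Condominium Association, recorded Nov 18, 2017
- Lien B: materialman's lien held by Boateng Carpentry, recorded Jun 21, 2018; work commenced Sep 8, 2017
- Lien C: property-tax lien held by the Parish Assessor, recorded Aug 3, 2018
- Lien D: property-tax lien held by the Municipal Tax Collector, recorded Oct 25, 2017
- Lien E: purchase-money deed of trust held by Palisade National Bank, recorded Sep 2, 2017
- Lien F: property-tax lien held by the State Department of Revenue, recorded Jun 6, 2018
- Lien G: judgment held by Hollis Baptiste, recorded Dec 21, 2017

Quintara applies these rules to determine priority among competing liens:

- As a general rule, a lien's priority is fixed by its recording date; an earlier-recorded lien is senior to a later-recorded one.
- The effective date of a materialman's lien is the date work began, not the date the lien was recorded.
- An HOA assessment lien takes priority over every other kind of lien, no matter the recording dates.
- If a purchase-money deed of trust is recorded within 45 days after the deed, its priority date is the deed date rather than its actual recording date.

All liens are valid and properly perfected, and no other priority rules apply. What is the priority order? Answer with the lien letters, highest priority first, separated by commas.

A, E, B, D, G, F, C

Effective dates after the stated exceptions: B relates back to Sep 8, 2017 (work commenced); E missed the 45-day window (227 days after the deed), so its recording date stands.
As an HOA assessment lien, A is senior to every other lien.
Remaining liens by effective date: E (Sep 2, 2017), B (Sep 8, 2017), D (Oct 25, 2017), G (Dec 21, 2017), F (Jun 6, 2018), C (Aug 3, 2018).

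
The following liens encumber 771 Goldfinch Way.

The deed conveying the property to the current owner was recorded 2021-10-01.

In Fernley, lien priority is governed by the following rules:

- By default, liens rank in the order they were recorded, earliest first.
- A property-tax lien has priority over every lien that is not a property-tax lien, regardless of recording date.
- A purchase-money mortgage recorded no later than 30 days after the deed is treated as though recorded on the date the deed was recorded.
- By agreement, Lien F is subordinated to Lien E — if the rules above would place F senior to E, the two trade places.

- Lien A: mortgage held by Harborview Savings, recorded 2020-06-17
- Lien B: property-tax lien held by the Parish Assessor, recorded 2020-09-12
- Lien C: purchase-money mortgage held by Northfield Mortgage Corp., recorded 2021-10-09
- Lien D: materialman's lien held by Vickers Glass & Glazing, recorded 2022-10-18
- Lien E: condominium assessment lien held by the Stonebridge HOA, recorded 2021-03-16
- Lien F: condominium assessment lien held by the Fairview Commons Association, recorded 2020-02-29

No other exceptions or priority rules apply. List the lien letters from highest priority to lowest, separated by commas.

Effective dates after the stated exceptions: C's effective date is the deed date, 2021-10-01.
B is a property-tax lien and takes priority over every other lien.
Remaining liens by effective date: F (2020-02-29), A (2020-06-17), E (2021-03-16), C (2021-10-01), D (2022-10-18).
F is senior to E before the subordination, so the two trade places.

B, E, A, F, C, D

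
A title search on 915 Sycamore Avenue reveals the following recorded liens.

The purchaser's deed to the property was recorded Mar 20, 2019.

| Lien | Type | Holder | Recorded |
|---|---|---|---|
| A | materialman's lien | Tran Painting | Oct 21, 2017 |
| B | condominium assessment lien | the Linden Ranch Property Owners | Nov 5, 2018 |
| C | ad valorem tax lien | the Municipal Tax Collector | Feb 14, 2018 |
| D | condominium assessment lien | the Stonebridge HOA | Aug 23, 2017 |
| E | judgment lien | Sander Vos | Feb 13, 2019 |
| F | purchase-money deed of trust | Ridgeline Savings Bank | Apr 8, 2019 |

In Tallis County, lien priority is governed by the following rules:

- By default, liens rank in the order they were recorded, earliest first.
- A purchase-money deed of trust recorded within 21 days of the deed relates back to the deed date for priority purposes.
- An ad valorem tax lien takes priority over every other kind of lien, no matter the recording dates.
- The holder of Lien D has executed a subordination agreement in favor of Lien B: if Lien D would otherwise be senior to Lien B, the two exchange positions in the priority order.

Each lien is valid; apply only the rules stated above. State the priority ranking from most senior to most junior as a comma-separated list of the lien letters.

Effective dates: F was recorded within the 21-day window, so its effective date is the deed date Mar 20, 2019.
C is an ad valorem tax lien, so it outranks all other liens regardless of date.
Among the remaining liens, by effective date: D (Aug 23, 2017), A (Oct 21, 2017), B (Nov 5, 2018), E (Feb 13, 2019), F (Mar 20, 2019).
Because D would otherwise rank above B, the subordination swaps them.

C, B, A, D, E, F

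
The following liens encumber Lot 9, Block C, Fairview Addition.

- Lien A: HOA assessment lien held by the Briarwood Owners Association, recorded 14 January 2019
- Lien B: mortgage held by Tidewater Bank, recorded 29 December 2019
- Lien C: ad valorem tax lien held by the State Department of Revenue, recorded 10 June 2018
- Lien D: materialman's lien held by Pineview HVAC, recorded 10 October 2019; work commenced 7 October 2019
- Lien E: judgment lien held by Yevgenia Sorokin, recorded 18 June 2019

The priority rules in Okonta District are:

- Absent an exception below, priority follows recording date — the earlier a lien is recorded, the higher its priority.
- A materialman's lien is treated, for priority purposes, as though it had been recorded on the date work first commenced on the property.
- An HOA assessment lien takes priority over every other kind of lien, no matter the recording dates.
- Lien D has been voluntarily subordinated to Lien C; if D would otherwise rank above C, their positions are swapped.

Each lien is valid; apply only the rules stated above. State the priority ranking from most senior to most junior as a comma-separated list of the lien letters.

A, C, E, D, B

Effective dates: D relates back to 7 October 2019 (work commenced).
A is an HOA assessment lien, so it outranks all other liens regardless of date.
Among the remaining liens, by effective date: C (10 June 2018), E (18 June 2019), D (7 October 2019), B (29 December 2019).
D is already junior to C, so the subordination agreement changes nothing.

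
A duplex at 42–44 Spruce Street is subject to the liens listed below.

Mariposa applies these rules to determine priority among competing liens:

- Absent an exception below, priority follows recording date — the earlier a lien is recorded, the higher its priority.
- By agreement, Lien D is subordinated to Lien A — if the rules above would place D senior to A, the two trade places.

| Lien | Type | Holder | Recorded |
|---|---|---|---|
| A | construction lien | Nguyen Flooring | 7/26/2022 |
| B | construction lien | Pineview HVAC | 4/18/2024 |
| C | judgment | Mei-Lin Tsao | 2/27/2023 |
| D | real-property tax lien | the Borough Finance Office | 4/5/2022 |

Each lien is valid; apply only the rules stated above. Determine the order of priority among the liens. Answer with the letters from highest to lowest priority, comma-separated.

A, D, C, B

By effective date: D (4/5/2022), A (7/26/2022), C (2/27/2023), B (4/18/2024).
D is senior to A before the subordination, so the two trade places.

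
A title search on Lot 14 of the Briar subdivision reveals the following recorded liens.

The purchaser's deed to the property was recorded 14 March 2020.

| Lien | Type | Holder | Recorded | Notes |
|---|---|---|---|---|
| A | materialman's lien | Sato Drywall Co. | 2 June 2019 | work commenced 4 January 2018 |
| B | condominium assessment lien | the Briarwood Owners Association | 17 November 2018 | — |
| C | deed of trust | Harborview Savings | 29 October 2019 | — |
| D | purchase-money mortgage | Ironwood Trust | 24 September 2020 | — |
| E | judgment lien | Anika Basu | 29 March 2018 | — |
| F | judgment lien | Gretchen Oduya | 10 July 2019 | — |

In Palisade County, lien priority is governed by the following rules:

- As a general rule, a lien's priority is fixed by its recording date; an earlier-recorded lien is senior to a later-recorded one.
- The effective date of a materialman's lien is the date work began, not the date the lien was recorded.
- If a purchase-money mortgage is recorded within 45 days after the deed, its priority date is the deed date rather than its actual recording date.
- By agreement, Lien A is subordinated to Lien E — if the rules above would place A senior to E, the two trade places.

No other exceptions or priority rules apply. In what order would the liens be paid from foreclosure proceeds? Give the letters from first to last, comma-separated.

E, A, B, F, C, D

First, effective dates: A relates back to 4 January 2018 (work commenced); D missed the 45-day window (194 days after the deed), so its recording date stands.
By effective date, earliest first: A (4 January 2018), E (29 March 2018), B (17 November 2018), F (10 July 2019), C (29 October 2019), D (24 September 2020).
A is senior to E before the subordination, so the two trade places.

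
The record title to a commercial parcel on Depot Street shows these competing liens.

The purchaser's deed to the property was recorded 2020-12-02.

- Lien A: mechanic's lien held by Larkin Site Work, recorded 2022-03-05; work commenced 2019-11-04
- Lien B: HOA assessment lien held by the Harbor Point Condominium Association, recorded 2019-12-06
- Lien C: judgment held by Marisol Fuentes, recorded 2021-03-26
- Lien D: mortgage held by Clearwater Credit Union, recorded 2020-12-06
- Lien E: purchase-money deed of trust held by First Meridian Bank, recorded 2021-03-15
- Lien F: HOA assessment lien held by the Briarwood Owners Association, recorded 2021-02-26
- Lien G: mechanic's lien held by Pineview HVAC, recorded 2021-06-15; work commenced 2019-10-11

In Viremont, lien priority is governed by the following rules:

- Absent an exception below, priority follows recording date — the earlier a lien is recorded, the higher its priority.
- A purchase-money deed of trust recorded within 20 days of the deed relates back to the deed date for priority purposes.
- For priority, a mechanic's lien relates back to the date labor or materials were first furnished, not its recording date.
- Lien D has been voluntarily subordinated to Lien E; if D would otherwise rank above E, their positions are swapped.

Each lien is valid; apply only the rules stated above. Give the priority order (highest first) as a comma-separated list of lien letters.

G, A, B, E, F, D, C

Effective dates: A is treated as recorded 2019-11-04, the work-commencement date; E was recorded 103 days after the deed, outside the 20-day window, so it keeps its recording date; G relates back to 2019-10-11 (work commenced).
By effective date: G (2019-10-11), A (2019-11-04), B (2019-12-06), D (2020-12-06), F (2021-02-26), E (2021-03-15), C (2021-03-26).
Because D would otherwise rank above E, the subordination swaps them.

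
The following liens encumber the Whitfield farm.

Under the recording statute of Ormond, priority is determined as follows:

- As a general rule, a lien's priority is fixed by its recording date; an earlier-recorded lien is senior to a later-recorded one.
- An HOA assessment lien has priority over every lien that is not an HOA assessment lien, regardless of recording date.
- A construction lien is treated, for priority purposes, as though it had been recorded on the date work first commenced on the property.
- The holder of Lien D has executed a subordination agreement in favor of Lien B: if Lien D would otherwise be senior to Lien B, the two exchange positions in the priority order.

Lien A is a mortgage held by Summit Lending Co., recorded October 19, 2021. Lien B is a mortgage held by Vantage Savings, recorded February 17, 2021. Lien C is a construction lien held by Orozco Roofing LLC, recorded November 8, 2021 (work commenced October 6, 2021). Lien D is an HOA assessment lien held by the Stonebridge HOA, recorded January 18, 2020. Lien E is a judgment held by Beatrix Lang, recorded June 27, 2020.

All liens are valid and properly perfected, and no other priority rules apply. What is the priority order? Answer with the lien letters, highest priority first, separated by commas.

Adjusting effective dates: C relates back to October 6, 2021 (work commenced).
As an HOA assessment lien, D is senior to every other lien.
The other liens, earliest effective date first: E (June 27, 2020), B (February 17, 2021), C (October 6, 2021), A (October 19, 2021).
Because D would otherwise rank above B, the subordination swaps them.

B, E, D, C, A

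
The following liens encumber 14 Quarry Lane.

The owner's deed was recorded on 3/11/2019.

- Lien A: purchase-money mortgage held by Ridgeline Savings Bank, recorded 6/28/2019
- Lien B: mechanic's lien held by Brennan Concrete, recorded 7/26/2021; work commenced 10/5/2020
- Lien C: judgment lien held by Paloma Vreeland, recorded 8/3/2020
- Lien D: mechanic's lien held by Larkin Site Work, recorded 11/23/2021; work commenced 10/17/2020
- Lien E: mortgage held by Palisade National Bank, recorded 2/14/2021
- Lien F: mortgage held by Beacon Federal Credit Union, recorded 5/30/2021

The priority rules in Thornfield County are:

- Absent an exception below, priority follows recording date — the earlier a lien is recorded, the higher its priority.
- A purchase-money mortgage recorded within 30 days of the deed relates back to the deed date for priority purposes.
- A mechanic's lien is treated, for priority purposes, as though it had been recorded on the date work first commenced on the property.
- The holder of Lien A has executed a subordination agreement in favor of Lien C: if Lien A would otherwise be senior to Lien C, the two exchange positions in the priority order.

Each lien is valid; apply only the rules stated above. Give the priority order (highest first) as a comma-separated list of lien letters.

C, A, B, D, E, F

First, effective dates: A missed the 30-day window (109 days after the deed), so its recording date stands; B relates back to 10/5/2020 (work commenced); D relates back to 10/17/2020 (work commenced).
Sorted by effective date: A (6/28/2019), C (8/3/2020), B (10/5/2020), D (10/17/2020), E (2/14/2021), F (5/30/2021).
The subordination applies — A was senior to C — so A and C swap.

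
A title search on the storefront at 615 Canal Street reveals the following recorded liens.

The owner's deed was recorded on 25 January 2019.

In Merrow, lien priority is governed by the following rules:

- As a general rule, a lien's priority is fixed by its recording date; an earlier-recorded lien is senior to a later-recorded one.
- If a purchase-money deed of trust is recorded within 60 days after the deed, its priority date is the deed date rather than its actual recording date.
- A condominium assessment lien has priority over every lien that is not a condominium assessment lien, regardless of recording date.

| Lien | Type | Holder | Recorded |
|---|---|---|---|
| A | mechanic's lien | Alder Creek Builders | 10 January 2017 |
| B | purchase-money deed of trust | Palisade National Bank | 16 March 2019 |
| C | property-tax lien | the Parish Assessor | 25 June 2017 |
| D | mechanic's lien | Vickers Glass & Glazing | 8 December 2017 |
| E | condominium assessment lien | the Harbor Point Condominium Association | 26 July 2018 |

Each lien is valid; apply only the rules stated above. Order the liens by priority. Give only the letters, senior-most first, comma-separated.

Effective dates after the stated exceptions: B relates back to the deed date 25 January 2019.
E is a condominium assessment lien and takes priority over every other lien.
Among the remaining liens, by effective date: A (10 January 2017), C (25 June 2017), D (8 December 2017), B (25 January 2019).

E, A, C, D, B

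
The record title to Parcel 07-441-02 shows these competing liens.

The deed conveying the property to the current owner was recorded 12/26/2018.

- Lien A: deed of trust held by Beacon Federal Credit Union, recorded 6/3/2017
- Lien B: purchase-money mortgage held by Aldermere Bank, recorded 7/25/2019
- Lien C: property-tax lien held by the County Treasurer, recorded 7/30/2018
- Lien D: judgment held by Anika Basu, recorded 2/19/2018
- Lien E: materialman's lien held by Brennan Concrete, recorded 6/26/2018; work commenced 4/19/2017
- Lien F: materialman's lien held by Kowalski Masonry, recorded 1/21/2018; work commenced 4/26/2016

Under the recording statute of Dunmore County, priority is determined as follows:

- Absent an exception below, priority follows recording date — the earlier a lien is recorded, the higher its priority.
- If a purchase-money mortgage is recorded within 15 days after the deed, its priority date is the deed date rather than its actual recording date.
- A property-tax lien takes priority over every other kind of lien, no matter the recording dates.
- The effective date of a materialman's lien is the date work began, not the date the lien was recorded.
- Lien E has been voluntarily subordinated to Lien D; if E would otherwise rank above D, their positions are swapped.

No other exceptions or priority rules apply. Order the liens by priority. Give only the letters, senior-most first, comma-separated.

First, effective dates: B was recorded 211 days after the deed — beyond 15 days — so no relation-back applies; E's effective date is 4/19/2017, when work began; F is treated as recorded 4/26/2016, the work-commencement date.
C is a property-tax lien and takes priority over every other lien.
Remaining liens by effective date: F (4/26/2016), E (4/19/2017), A (6/3/2017), D (2/19/2018), B (7/25/2019).
The subordination applies — E was senior to D — so E and D swap.

C, F, D, A, E, B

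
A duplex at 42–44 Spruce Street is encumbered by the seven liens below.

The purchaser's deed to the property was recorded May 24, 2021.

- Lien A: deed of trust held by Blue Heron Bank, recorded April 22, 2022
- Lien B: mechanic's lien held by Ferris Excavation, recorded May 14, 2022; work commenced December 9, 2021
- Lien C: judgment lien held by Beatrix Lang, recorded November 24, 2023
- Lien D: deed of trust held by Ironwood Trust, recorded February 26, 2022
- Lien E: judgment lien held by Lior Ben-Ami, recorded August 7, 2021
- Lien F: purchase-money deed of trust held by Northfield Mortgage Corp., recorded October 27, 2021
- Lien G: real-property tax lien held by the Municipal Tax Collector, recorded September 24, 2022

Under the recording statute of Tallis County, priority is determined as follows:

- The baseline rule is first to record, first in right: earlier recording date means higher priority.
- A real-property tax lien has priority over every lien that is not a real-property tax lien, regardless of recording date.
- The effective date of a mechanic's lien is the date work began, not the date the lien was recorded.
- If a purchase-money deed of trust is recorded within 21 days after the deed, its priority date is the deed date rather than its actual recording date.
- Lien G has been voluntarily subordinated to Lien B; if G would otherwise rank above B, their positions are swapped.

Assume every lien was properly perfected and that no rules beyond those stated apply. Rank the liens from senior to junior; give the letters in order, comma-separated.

Effective dates after the stated exceptions: B's effective date is December 9, 2021, when work began; F was recorded 156 days after the deed — beyond 21 days — so no relation-back applies.
G is a real-property tax lien and takes priority over every other lien.
Ordering the rest by effective date: E (August 7, 2021), F (October 27, 2021), B (December 9, 2021), D (February 26, 2022), A (April 22, 2022), C (November 24, 2023).
The subordination applies — G was senior to B — so G and B swap.

B, E, F, G, D, A, C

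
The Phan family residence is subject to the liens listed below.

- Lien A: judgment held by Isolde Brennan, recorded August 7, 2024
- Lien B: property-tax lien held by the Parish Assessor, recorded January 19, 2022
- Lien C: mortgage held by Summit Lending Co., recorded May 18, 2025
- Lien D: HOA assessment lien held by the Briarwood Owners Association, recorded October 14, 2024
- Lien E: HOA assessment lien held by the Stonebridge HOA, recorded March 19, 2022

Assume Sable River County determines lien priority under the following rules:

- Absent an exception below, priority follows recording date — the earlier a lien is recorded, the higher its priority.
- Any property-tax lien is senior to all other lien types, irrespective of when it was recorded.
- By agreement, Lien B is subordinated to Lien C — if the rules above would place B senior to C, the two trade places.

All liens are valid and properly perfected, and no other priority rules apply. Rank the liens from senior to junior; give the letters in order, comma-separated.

B is a property-tax lien and takes priority over every other lien.
Ordering the rest by effective date: E (March 19, 2022), A (August 7, 2024), D (October 14, 2024), C (May 18, 2025).
Because B would otherwise rank above C, the subordination swaps them.

C, E, A, D, B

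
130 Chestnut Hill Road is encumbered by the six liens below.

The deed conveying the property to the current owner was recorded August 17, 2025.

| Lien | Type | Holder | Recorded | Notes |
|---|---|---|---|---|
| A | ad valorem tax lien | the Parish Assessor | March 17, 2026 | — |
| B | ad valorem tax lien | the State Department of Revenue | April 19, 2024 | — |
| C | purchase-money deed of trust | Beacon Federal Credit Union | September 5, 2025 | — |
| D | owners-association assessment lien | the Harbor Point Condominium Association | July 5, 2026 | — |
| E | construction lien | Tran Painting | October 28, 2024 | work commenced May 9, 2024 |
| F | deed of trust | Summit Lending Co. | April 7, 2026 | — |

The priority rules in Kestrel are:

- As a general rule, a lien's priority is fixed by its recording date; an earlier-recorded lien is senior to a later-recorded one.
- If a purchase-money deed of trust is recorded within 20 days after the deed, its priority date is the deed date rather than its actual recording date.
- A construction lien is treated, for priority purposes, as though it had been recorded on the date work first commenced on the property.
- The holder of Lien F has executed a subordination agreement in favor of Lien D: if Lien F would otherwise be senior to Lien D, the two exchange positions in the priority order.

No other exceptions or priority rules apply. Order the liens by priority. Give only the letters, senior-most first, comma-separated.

B, E, C, A, D, F

Adjusting effective dates: C was recorded within the 20-day window, so its effective date is the deed date August 17, 2025; E relates back to May 9, 2024 (work commenced).
Sorted by effective date: B (April 19, 2024), E (May 9, 2024), C (August 17, 2025), A (March 17, 2026), F (April 7, 2026), D (July 5, 2026).
F is senior to D before the subordination, so the two trade places.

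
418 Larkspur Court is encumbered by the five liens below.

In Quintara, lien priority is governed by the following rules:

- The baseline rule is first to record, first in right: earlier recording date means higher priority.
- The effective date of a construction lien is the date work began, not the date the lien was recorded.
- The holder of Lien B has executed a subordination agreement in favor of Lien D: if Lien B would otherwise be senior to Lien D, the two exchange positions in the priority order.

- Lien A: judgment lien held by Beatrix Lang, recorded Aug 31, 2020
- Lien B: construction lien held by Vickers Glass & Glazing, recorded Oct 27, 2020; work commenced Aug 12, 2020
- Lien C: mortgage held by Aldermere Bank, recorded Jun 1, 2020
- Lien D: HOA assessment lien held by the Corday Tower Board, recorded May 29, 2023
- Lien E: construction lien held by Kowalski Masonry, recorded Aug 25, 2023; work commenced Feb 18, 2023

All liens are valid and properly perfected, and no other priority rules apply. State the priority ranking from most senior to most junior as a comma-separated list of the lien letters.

Effective dates: B relates back to Aug 12, 2020 (work commenced); E is treated as recorded Feb 18, 2023, the work-commencement date.
By effective date: C (Jun 1, 2020), B (Aug 12, 2020), A (Aug 31, 2020), E (Feb 18, 2023), D (May 29, 2023).
Because B would otherwise rank above D, the subordination swaps them.

C, D, A, E, B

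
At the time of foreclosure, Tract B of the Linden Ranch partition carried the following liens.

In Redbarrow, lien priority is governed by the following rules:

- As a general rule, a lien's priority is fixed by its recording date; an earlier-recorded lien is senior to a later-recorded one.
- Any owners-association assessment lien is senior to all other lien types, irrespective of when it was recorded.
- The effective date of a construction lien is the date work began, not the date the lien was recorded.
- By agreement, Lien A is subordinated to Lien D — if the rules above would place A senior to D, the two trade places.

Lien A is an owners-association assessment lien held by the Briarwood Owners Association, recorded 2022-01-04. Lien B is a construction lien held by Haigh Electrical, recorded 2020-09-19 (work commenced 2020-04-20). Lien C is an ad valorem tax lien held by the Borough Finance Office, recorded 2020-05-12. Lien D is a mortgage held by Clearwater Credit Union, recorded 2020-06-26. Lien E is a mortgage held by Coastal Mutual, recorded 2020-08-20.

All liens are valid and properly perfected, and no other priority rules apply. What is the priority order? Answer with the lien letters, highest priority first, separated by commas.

Effective dates: B's effective date is 2020-04-20, when work began.
A is an owners-association assessment lien and takes priority over every other lien.
Among the remaining liens, by effective date: B (2020-04-20), C (2020-05-12), D (2020-06-26), E (2020-08-20).
Because A would otherwise rank above D, the subordination swaps them.

D, B, C, A, E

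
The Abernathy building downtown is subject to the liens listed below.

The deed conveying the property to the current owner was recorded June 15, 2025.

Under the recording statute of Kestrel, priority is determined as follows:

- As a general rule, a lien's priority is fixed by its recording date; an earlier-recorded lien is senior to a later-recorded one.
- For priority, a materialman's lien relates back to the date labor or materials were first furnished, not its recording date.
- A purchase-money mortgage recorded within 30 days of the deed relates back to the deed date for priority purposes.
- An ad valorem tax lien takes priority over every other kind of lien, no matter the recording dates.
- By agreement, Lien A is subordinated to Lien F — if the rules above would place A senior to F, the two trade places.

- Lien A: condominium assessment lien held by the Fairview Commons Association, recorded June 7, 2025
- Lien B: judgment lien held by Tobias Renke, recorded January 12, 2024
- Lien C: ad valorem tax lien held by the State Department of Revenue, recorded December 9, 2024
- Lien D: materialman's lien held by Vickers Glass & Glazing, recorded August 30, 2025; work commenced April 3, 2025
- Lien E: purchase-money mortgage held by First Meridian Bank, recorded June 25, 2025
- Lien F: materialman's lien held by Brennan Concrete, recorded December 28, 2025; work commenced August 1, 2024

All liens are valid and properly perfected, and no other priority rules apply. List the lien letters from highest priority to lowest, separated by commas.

C, B, F, D, A, E

Effective dates after the stated exceptions: D relates back to April 3, 2025 (work commenced); E was recorded within the 30-day window, so its effective date is the deed date June 15, 2025; F relates back to August 1, 2024 (work commenced).
C is an ad valorem tax lien, so it outranks all other liens regardless of date.
Among the remaining liens, by effective date: B (January 12, 2024), F (August 1, 2024), D (April 3, 2025), A (June 7, 2025), E (June 15, 2025).
A already ranks below F; the subordination has no effect.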